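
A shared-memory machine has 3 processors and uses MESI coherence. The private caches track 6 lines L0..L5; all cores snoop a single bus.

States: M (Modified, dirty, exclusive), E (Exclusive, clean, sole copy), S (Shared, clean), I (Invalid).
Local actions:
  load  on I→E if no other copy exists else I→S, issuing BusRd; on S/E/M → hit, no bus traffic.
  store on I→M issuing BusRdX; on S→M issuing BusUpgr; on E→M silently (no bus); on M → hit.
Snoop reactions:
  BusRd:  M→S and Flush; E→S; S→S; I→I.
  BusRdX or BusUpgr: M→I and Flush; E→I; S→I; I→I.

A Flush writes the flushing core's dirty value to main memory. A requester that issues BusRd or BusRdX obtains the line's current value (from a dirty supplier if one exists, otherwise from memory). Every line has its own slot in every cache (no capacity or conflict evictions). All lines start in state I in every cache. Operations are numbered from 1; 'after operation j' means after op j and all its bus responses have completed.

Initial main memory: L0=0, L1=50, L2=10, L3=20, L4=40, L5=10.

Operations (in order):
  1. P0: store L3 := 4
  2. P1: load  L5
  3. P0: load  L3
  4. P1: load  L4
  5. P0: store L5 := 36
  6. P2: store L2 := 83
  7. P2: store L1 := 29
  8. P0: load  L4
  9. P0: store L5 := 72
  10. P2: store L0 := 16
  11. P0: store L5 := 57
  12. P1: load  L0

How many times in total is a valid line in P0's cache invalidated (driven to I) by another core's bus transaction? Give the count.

invalidations = 0

  op1 P0: store L3 := 4 → M/I/I on L3; bus BusRdX; mem=20
  op2 P1: load  L5 → I/E/I on L5; bus BusRd; mem=10
  op3 P0: load  L3 → M/I/I on L3; bus (none); mem=20
  op4 P1: load  L4 → I/E/I on L4; bus BusRd; mem=40
  op5 P0: store L5 := 36 → M/I/I on L5; bus BusRdX; mem=10
  op6 P2: store L2 := 83 → I/I/M on L2; bus BusRdX; mem=10
  op7 P2: store L1 := 29 → I/I/M on L1; bus BusRdX; mem=50
  op8 P0: load  L4 → S/S/I on L4; bus BusRd; mem=40
  op9 P0: store L5 := 72 → M/I/I on L5; bus (none); mem=10
  op10 P2: store L0 := 16 → I/I/M on L0; bus BusRdX; mem=0
  op11 P0: store L5 := 57 → M/I/I on L5; bus (none); mem=10
  op12 P1: load  L0 → I/S/S on L0; bus BusRd Flush; mem=16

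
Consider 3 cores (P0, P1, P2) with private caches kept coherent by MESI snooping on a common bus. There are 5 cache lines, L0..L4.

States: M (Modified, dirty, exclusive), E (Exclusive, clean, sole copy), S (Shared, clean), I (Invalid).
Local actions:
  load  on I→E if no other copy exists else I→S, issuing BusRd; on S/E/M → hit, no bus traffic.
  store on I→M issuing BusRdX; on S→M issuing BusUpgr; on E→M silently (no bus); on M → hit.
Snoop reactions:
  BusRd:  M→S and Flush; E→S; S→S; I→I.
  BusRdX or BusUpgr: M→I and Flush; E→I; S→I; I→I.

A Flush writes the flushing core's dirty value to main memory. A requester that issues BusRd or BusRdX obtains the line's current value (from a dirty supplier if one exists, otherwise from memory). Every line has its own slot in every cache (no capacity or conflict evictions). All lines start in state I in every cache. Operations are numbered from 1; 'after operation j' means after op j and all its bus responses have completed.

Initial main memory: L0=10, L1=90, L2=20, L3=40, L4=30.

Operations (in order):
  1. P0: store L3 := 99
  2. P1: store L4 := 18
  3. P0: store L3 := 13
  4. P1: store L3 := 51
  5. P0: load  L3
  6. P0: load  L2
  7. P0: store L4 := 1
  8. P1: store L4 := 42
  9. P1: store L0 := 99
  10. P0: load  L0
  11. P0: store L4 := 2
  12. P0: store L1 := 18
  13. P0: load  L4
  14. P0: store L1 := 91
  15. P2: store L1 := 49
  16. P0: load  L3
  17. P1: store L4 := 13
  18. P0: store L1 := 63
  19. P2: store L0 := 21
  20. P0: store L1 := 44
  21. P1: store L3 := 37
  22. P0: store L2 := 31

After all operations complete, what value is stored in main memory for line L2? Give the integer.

step 1: P0: store L3 := 99  ⟶  MII  (L3)  txn=BusRdX  M[L3]=40
step 2: P1: store L4 := 18  ⟶  IMI  (L4)  txn=BusRdX  M[L4]=30
step 3: P0: store L3 := 13  ⟶  MII  (L3)  txn=∅  M[L3]=40
step 4: P1: store L3 := 51  ⟶  IMI  (L3)  txn=BusRdX+Flush  M[L3]=13
step 5: P0: load  L3  ⟶  SSI  (L3)  txn=BusRd+Flush  M[L3]=51
step 6: P0: load  L2  ⟶  EII  (L2)  txn=BusRd  M[L2]=20
step 7: P0: store L4 := 1  ⟶  MII  (L4)  txn=BusRdX+Flush  M[L4]=18
step 8: P1: store L4 := 42  ⟶  IMI  (L4)  txn=BusRdX+Flush  M[L4]=1
step 9: P1: store L0 := 99  ⟶  IMI  (L0)  txn=BusRdX  M[L0]=10
step 10: P0: load  L0  ⟶  SSI  (L0)  txn=BusRd+Flush  M[L0]=99
step 11: P0: store L4 := 2  ⟶  MII  (L4)  txn=BusRdX+Flush  M[L4]=42
step 12: P0: store L1 := 18  ⟶  MII  (L1)  txn=BusRdX  M[L1]=90
step 13: P0: load  L4  ⟶  MII  (L4)  txn=∅  M[L4]=42
step 14: P0: store L1 := 91  ⟶  MII  (L1)  txn=∅  M[L1]=90
step 15: P2: store L1 := 49  ⟶  IIM  (L1)  txn=BusRdX+Flush  M[L1]=91
step 16: P0: load  L3  ⟶  SSI  (L3)  txn=∅  M[L3]=51
step 17: P1: store L4 := 13  ⟶  IMI  (L4)  txn=BusRdX+Flush  M[L4]=2
step 18: P0: store L1 := 63  ⟶  MII  (L1)  txn=BusRdX+Flush  M[L1]=49
step 19: P2: store L0 := 21  ⟶  IIM  (L0)  txn=BusRdX  M[L0]=99
step 20: P0: store L1 := 44  ⟶  MII  (L1)  txn=∅  M[L1]=49
step 21: P1: store L3 := 37  ⟶  IMI  (L3)  txn=BusUpgr  M[L3]=51
step 22: P0: store L2 := 31  ⟶  MII  (L2)  txn=∅  M[L2]=20

memory[L2] = 20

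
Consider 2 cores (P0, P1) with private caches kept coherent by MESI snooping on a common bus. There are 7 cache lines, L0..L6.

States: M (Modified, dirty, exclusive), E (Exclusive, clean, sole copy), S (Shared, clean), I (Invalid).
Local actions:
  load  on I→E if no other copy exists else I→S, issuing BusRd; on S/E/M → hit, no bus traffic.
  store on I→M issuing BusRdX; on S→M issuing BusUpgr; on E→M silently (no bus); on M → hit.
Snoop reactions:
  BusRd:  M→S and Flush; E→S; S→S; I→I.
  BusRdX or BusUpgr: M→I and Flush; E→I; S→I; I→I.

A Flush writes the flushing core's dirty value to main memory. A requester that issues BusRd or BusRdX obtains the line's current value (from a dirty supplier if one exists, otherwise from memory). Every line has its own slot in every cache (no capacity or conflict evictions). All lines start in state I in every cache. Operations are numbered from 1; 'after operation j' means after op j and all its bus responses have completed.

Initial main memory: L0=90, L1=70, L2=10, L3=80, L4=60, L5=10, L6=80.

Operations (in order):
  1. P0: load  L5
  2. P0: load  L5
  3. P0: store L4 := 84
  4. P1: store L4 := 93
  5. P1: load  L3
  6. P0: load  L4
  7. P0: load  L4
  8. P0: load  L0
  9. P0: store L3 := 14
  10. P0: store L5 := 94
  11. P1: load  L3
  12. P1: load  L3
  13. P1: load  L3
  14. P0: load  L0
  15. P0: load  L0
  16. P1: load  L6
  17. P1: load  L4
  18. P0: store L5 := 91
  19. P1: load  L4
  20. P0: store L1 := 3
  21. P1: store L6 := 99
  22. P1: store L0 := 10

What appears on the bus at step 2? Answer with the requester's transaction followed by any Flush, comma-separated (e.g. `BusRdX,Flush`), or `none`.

  op1 P0: load  L5 → E/I on L5; bus BusRd; mem=10
  op2 P0: load  L5 → E/I on L5; bus (none); mem=10
  op3 P0: store L4 := 84 → M/I on L4; bus BusRdX; mem=60
  op4 P1: store L4 := 93 → I/M on L4; bus BusRdX Flush; mem=84
  op5 P1: load  L3 → I/E on L3; bus BusRd; mem=80
  op6 P0: load  L4 → S/S on L4; bus BusRd Flush; mem=93
  op7 P0: load  L4 → S/S on L4; bus (none); mem=93
  op8 P0: load  L0 → E/I on L0; bus BusRd; mem=90
  op9 P0: store L3 := 14 → M/I on L3; bus BusRdX; mem=80
  op10 P0: store L5 := 94 → M/I on L5; bus (none); mem=10
  op11 P1: load  L3 → S/S on L3; bus BusRd Flush; mem=14
  op12 P1: load  L3 → S/S on L3; bus (none); mem=14
  op13 P1: load  L3 → S/S on L3; bus (none); mem=14
  op14 P0: load  L0 → E/I on L0; bus (none); mem=90
  op15 P0: load  L0 → E/I on L0; bus (none); mem=90
  op16 P1: load  L6 → I/E on L6; bus BusRd; mem=80
  op17 P1: load  L4 → S/S on L4; bus (none); mem=93
  op18 P0: store L5 := 91 → M/I on L5; bus (none); mem=10
  op19 P1: load  L4 → S/S on L4; bus (none); mem=93
  op20 P0: store L1 := 3 → M/I on L1; bus BusRdX; mem=70
  op21 P1: store L6 := 99 → I/M on L6; bus (none); mem=80
  op22 P1: store L0 := 10 → I/M on L0; bus BusRdX; mem=90

bus = none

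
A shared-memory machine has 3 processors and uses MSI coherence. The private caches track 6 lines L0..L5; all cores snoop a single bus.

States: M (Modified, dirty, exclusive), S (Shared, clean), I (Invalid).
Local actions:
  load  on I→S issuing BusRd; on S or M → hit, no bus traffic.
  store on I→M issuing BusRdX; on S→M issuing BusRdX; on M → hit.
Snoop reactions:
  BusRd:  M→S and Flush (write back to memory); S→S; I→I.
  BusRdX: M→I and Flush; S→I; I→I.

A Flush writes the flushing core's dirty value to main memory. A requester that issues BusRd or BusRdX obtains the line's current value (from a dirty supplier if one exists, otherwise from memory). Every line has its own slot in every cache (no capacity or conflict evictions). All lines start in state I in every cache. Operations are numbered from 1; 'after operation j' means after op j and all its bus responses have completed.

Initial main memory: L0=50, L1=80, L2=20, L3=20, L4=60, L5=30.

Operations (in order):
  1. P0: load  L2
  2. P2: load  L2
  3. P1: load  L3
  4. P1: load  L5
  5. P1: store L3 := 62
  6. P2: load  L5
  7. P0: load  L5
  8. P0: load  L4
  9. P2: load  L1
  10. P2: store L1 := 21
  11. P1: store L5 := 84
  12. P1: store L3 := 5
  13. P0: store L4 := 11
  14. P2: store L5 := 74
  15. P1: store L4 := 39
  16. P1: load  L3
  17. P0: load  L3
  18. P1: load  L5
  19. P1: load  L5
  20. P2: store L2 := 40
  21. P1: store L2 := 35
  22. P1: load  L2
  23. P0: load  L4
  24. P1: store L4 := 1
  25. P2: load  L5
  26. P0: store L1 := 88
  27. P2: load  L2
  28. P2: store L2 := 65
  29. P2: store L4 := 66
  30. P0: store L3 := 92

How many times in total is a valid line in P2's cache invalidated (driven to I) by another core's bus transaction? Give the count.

invalidations = 3

[1] P0: load  L2 | P0:S(20), P1:I, P2:I | bus: BusRd
[2] P2: load  L2 | P0:S(20), P1:I, P2:S(20) | bus: BusRd
[3] P1: load  L3 | P0:I, P1:S(20), P2:I | bus: BusRd
[4] P1: load  L5 | P0:I, P1:S(30), P2:I | bus: BusRd
[5] P1: store L3 := 62 | P0:I, P1:M(62), P2:I | bus: BusRdX
[6] P2: load  L5 | P0:I, P1:S(30), P2:S(30) | bus: BusRd
[7] P0: load  L5 | P0:S(30), P1:S(30), P2:S(30) | bus: BusRd
[8] P0: load  L4 | P0:S(60), P1:I, P2:I | bus: BusRd
[9] P2: load  L1 | P0:I, P1:I, P2:S(80) | bus: BusRd
[10] P2: store L1 := 21 | P0:I, P1:I, P2:M(21) | bus: BusRdX
[11] P1: store L5 := 84 | P0:I, P1:M(84), P2:I | bus: BusRdX
[12] P1: store L3 := 5 | P0:I, P1:M(5), P2:I | bus: none
[13] P0: store L4 := 11 | P0:M(11), P1:I, P2:I | bus: BusRdX
[14] P2: store L5 := 74 | P0:I, P1:I, P2:M(74) | bus: BusRdX,Flush
[15] P1: store L4 := 39 | P0:I, P1:M(39), P2:I | bus: BusRdX,Flush
[16] P1: load  L3 | P0:I, P1:M(5), P2:I | bus: none
[17] P0: load  L3 | P0:S(5), P1:S(5), P2:I | bus: BusRd,Flush
[18] P1: load  L5 | P0:I, P1:S(74), P2:S(74) | bus: BusRd,Flush
[19] P1: load  L5 | P0:I, P1:S(74), P2:S(74) | bus: none
[20] P2: store L2 := 40 | P0:I, P1:I, P2:M(40) | bus: BusRdX
[21] P1: store L2 := 35 | P0:I, P1:M(35), P2:I | bus: BusRdX,Flush
[22] P1: load  L2 | P0:I, P1:M(35), P2:I | bus: none
[23] P0: load  L4 | P0:S(39), P1:S(39), P2:I | bus: BusRd,Flush
[24] P1: store L4 := 1 | P0:I, P1:M(1), P2:I | bus: BusRdX
[25] P2: load  L5 | P0:I, P1:S(74), P2:S(74) | bus: none
[26] P0: store L1 := 88 | P0:M(88), P1:I, P2:I | bus: BusRdX,Flush
[27] P2: load  L2 | P0:I, P1:S(35), P2:S(35) | bus: BusRd,Flush
[28] P2: store L2 := 65 | P0:I, P1:I, P2:M(65) | bus: BusRdX
[29] P2: store L4 := 66 | P0:I, P1:I, P2:M(66) | bus: BusRdX,Flush
[30] P0: store L3 := 92 | P0:M(92), P1:I, P2:I | bus: BusRdX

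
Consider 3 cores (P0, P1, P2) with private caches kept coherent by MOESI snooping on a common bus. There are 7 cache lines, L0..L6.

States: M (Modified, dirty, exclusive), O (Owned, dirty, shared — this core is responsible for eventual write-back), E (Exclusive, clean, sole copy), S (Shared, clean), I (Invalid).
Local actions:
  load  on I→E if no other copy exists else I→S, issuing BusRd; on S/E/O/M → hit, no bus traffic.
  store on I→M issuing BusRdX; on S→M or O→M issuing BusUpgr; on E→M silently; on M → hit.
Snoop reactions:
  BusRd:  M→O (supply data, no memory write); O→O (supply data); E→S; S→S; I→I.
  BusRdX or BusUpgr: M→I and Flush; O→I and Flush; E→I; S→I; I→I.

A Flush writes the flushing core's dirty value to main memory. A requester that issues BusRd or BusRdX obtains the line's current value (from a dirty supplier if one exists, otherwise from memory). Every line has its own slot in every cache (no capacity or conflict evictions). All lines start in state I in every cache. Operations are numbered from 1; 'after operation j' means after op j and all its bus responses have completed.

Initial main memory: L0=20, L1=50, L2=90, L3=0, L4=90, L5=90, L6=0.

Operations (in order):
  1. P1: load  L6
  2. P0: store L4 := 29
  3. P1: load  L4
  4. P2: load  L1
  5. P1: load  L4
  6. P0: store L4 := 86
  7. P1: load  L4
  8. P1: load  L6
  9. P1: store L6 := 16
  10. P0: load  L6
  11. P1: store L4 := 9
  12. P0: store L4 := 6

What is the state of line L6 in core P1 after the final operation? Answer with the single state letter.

  op1 P1: load  L6 → I/E/I on L6; bus BusRd; mem=0
  op2 P0: store L4 := 29 → M/I/I on L4; bus BusRdX; mem=90
  op3 P1: load  L4 → O/S/I on L4; bus BusRd; mem=90
  op4 P2: load  L1 → I/I/E on L1; bus BusRd; mem=50
  op5 P1: load  L4 → O/S/I on L4; bus (none); mem=90
  op6 P0: store L4 := 86 → M/I/I on L4; bus BusUpgr; mem=90
  op7 P1: load  L4 → O/S/I on L4; bus BusRd; mem=90
  op8 P1: load  L6 → I/E/I on L6; bus (none); mem=0
  op9 P1: store L6 := 16 → I/M/I on L6; bus (none); mem=0
  op10 P0: load  L6 → S/O/I on L6; bus BusRd; mem=0
  op11 P1: store L4 := 9 → I/M/I on L4; bus BusUpgr Flush; mem=86
  op12 P0: store L4 := 6 → M/I/I on L4; bus BusRdX Flush; mem=9

state = O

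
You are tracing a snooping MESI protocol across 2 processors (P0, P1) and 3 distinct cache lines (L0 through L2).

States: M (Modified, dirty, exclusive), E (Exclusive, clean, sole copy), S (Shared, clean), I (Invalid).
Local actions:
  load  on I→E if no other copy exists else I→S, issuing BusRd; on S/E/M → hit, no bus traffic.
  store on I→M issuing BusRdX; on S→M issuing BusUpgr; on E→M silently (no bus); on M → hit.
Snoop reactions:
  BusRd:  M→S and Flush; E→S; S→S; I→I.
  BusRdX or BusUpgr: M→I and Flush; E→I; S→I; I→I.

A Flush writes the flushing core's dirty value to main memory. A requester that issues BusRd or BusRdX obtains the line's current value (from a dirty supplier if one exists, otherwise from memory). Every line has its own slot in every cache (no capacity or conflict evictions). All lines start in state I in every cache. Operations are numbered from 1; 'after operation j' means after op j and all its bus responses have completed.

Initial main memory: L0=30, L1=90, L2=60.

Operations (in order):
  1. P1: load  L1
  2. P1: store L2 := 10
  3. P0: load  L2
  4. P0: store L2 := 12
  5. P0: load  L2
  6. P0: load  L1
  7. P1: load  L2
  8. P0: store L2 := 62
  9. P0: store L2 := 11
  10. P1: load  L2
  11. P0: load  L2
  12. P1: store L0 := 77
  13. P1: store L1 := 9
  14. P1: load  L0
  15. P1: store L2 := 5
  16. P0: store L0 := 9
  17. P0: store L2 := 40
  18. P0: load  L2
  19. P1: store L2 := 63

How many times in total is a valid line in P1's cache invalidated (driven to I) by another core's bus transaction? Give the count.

invalidations = 4

1. P1: load  L1  bus=[BusRd]  L1: P0=I P1=E  mem[L1]=90
2. P1: store L2 := 10  bus=[BusRdX]  L2: P0=I P1=M  mem[L2]=60
3. P0: load  L2  bus=[BusRd,Flush]  L2: P0=S P1=S  mem[L2]=10
4. P0: store L2 := 12  bus=[BusUpgr]  L2: P0=M P1=I  mem[L2]=10
5. P0: load  L2  bus=[-]  L2: P0=M P1=I  mem[L2]=10
6. P0: load  L1  bus=[BusRd]  L1: P0=S P1=S  mem[L1]=90
7. P1: load  L2  bus=[BusRd,Flush]  L2: P0=S P1=S  mem[L2]=12
8. P0: store L2 := 62  bus=[BusUpgr]  L2: P0=M P1=I  mem[L2]=12
9. P0: store L2 := 11  bus=[-]  L2: P0=M P1=I  mem[L2]=12
10. P1: load  L2  bus=[BusRd,Flush]  L2: P0=S P1=S  mem[L2]=11
11. P0: load  L2  bus=[-]  L2: P0=S P1=S  mem[L2]=11
12. P1: store L0 := 77  bus=[BusRdX]  L0: P0=I P1=M  mem[L0]=30
13. P1: store L1 := 9  bus=[BusUpgr]  L1: P0=I P1=M  mem[L1]=90
14. P1: load  L0  bus=[-]  L0: P0=I P1=M  mem[L0]=30
15. P1: store L2 := 5  bus=[BusUpgr]  L2: P0=I P1=M  mem[L2]=11
16. P0: store L0 := 9  bus=[BusRdX,Flush]  L0: P0=M P1=I  mem[L0]=77
17. P0: store L2 := 40  bus=[BusRdX,Flush]  L2: P0=M P1=I  mem[L2]=5
18. P0: load  L2  bus=[-]  L2: P0=M P1=I  mem[L2]=5
19. P1: store L2 := 63  bus=[BusRdX,Flush]  L2: P0=I P1=M  mem[L2]=40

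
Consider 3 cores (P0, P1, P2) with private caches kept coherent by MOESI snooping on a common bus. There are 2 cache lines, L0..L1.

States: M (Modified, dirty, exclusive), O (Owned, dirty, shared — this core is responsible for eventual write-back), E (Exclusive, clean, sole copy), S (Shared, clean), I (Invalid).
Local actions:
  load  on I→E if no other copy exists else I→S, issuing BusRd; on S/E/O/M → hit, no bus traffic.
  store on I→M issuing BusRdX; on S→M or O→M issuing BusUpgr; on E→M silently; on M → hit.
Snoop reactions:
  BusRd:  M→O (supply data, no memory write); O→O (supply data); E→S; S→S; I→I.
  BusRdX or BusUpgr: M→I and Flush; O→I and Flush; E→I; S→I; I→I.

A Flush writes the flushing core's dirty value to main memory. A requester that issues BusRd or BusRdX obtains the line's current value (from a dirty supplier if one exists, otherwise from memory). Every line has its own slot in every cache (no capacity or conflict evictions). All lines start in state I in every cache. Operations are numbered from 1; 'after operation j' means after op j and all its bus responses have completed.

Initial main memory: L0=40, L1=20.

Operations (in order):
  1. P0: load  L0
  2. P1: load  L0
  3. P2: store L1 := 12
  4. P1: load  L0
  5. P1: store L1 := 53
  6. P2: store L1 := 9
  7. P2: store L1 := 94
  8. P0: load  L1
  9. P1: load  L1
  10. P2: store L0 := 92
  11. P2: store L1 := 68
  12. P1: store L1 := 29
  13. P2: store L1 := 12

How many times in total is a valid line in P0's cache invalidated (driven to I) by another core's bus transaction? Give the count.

step 1: P0: load  L0  ⟶  EII  (L0)  txn=BusRd  M[L0]=40
step 2: P1: load  L0  ⟶  SSI  (L0)  txn=BusRd  M[L0]=40
step 3: P2: store L1 := 12  ⟶  IIM  (L1)  txn=BusRdX  M[L1]=20
step 4: P1: load  L0  ⟶  SSI  (L0)  txn=∅  M[L0]=40
step 5: P1: store L1 := 53  ⟶  IMI  (L1)  txn=BusRdX+Flush  M[L1]=12
step 6: P2: store L1 := 9  ⟶  IIM  (L1)  txn=BusRdX+Flush  M[L1]=53
step 7: P2: store L1 := 94  ⟶  IIM  (L1)  txn=∅  M[L1]=53
step 8: P0: load  L1  ⟶  SIO  (L1)  txn=BusRd  M[L1]=53
step 9: P1: load  L1  ⟶  SSO  (L1)  txn=BusRd  M[L1]=53
step 10: P2: store L0 := 92  ⟶  IIM  (L0)  txn=BusRdX  M[L0]=40
step 11: P2: store L1 := 68  ⟶  IIM  (L1)  txn=BusUpgr  M[L1]=53
step 12: P1: store L1 := 29  ⟶  IMI  (L1)  txn=BusRdX+Flush  M[L1]=68
step 13: P2: store L1 := 12  ⟶  IIM  (L1)  txn=BusRdX+Flush  M[L1]=29

invalidations = 2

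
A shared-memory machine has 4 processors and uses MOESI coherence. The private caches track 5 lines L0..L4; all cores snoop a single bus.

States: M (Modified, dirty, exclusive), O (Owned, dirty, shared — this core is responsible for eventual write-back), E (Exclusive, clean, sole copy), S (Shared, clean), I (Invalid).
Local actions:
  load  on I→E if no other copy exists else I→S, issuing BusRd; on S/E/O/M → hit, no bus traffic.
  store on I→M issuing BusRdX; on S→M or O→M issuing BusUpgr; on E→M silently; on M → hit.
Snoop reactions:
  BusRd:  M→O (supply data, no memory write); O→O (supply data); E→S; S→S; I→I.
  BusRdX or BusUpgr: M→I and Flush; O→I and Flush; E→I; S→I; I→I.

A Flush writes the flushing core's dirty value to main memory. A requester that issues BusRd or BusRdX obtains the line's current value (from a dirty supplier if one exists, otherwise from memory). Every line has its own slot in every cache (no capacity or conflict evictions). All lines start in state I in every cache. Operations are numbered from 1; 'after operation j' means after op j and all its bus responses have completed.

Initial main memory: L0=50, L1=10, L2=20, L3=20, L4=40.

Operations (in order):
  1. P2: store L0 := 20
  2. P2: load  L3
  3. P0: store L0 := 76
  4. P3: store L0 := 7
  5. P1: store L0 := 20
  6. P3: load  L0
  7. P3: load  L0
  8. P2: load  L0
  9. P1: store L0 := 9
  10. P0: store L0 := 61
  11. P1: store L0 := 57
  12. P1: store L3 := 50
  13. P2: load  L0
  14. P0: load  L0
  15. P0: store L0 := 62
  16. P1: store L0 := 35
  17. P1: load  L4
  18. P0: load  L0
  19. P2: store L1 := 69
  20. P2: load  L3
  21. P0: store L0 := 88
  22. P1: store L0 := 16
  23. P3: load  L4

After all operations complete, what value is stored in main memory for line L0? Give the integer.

memory[L0] = 88

  op1 P2: store L0 := 20 → I/I/M/I on L0; bus BusRdX; mem=50
  op2 P2: load  L3 → I/I/E/I on L3; bus BusRd; mem=20
  op3 P0: store L0 := 76 → M/I/I/I on L0; bus BusRdX Flush; mem=20
  op4 P3: store L0 := 7 → I/I/I/M on L0; bus BusRdX Flush; mem=76
  op5 P1: store L0 := 20 → I/M/I/I on L0; bus BusRdX Flush; mem=7
  op6 P3: load  L0 → I/O/I/S on L0; bus BusRd; mem=7
  op7 P3: load  L0 → I/O/I/S on L0; bus (none); mem=7
  op8 P2: load  L0 → I/O/S/S on L0; bus BusRd; mem=7
  op9 P1: store L0 := 9 → I/M/I/I on L0; bus BusUpgr; mem=7
  op10 P0: store L0 := 61 → M/I/I/I on L0; bus BusRdX Flush; mem=9
  op11 P1: store L0 := 57 → I/M/I/I on L0; bus BusRdX Flush; mem=61
  op12 P1: store L3 := 50 → I/M/I/I on L3; bus BusRdX; mem=20
  op13 P2: load  L0 → I/O/S/I on L0; bus BusRd; mem=61
  op14 P0: load  L0 → S/O/S/I on L0; bus BusRd; mem=61
  op15 P0: store L0 := 62 → M/I/I/I on L0; bus BusUpgr Flush; mem=57
  op16 P1: store L0 := 35 → I/M/I/I on L0; bus BusRdX Flush; mem=62
  op17 P1: load  L4 → I/E/I/I on L4; bus BusRd; mem=40
  op18 P0: load  L0 → S/O/I/I on L0; bus BusRd; mem=62
  op19 P2: store L1 := 69 → I/I/M/I on L1; bus BusRdX; mem=10
  op20 P2: load  L3 → I/O/S/I on L3; bus BusRd; mem=20
  op21 P0: store L0 := 88 → M/I/I/I on L0; bus BusUpgr Flush; mem=35
  op22 P1: store L0 := 16 → I/M/I/I on L0; bus BusRdX Flush; mem=88
  op23 P3: load  L4 → I/S/I/S on L4; bus BusRd; mem=40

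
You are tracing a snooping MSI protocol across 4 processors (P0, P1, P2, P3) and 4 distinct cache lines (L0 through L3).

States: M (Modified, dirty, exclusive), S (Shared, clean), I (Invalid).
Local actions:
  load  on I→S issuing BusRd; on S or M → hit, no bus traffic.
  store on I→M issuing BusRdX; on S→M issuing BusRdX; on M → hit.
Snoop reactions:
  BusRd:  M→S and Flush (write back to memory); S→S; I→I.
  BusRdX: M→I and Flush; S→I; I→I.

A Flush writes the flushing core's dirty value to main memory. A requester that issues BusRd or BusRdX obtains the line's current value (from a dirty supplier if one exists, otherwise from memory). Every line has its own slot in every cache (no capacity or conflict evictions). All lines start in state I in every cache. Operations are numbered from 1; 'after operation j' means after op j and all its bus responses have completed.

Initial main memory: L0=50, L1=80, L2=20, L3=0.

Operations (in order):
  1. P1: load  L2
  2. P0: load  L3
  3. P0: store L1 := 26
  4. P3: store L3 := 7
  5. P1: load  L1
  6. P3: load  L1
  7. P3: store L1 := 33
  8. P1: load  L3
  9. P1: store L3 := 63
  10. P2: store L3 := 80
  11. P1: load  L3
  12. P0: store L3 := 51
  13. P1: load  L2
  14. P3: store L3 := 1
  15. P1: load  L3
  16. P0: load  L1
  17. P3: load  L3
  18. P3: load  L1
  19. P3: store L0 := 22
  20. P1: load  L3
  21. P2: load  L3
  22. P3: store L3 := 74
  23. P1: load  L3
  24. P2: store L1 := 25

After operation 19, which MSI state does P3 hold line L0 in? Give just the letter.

state = M

1. P1: load  L2  bus=[BusRd]  L2: P0=I P1=S P2=I P3=I  mem[L2]=20
2. P0: load  L3  bus=[BusRd]  L3: P0=S P1=I P2=I P3=I  mem[L3]=0
3. P0: store L1 := 26  bus=[BusRdX]  L1: P0=M P1=I P2=I P3=I  mem[L1]=80
4. P3: store L3 := 7  bus=[BusRdX]  L3: P0=I P1=I P2=I P3=M  mem[L3]=0
5. P1: load  L1  bus=[BusRd,Flush]  L1: P0=S P1=S P2=I P3=I  mem[L1]=26
6. P3: load  L1  bus=[BusRd]  L1: P0=S P1=S P2=I P3=S  mem[L1]=26
7. P3: store L1 := 33  bus=[BusRdX]  L1: P0=I P1=I P2=I P3=M  mem[L1]=26
8. P1: load  L3  bus=[BusRd,Flush]  L3: P0=I P1=S P2=I P3=S  mem[L3]=7
9. P1: store L3 := 63  bus=[BusRdX]  L3: P0=I P1=M P2=I P3=I  mem[L3]=7
10. P2: store L3 := 80  bus=[BusRdX,Flush]  L3: P0=I P1=I P2=M P3=I  mem[L3]=63
11. P1: load  L3  bus=[BusRd,Flush]  L3: P0=I P1=S P2=S P3=I  mem[L3]=80
12. P0: store L3 := 51  bus=[BusRdX]  L3: P0=M P1=I P2=I P3=I  mem[L3]=80
13. P1: load  L2  bus=[-]  L2: P0=I P1=S P2=I P3=I  mem[L2]=20
14. P3: store L3 := 1  bus=[BusRdX,Flush]  L3: P0=I P1=I P2=I P3=M  mem[L3]=51
15. P1: load  L3  bus=[BusRd,Flush]  L3: P0=I P1=S P2=I P3=S  mem[L3]=1
16. P0: load  L1  bus=[BusRd,Flush]  L1: P0=S P1=I P2=I P3=S  mem[L1]=33
17. P3: load  L3  bus=[-]  L3: P0=I P1=S P2=I P3=S  mem[L3]=1
18. P3: load  L1  bus=[-]  L1: P0=S P1=I P2=I P3=S  mem[L1]=33
19. P3: store L0 := 22  bus=[BusRdX]  L0: P0=I P1=I P2=I P3=M  mem[L0]=50
20. P1: load  L3  bus=[-]  L3: P0=I P1=S P2=I P3=S  mem[L3]=1
21. P2: load  L3  bus=[BusRd]  L3: P0=I P1=S P2=S P3=S  mem[L3]=1
22. P3: store L3 := 74  bus=[BusRdX]  L3: P0=I P1=I P2=I P3=M  mem[L3]=1
23. P1: load  L3  bus=[BusRd,Flush]  L3: P0=I P1=S P2=I P3=S  mem[L3]=74
24. P2: store L1 := 25  bus=[BusRdX]  L1: P0=I P1=I P2=M P3=I  mem[L1]=33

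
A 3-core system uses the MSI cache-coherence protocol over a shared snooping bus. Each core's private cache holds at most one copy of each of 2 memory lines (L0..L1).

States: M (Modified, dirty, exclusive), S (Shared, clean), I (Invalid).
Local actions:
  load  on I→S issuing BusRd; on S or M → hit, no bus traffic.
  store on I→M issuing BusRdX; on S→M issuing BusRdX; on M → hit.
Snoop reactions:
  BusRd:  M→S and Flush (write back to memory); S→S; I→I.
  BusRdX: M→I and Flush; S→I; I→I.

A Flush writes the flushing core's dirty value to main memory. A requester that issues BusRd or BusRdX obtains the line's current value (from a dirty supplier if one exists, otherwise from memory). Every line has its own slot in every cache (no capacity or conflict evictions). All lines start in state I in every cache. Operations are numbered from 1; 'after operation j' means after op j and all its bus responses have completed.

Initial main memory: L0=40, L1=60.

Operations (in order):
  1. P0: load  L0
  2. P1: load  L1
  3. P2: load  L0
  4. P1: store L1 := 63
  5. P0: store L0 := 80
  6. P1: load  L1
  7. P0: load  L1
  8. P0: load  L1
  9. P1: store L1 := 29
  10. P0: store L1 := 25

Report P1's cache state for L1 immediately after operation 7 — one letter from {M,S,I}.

1. P0: load  L0  bus=[BusRd]  L0: P0=S P1=I P2=I  mem[L0]=40
2. P1: load  L1  bus=[BusRd]  L1: P0=I P1=S P2=I  mem[L1]=60
3. P2: load  L0  bus=[BusRd]  L0: P0=S P1=I P2=S  mem[L0]=40
4. P1: store L1 := 63  bus=[BusRdX]  L1: P0=I P1=M P2=I  mem[L1]=60
5. P0: store L0 := 80  bus=[BusRdX]  L0: P0=M P1=I P2=I  mem[L0]=40
6. P1: load  L1  bus=[-]  L1: P0=I P1=M P2=I  mem[L1]=60
7. P0: load  L1  bus=[BusRd,Flush]  L1: P0=S P1=S P2=I  mem[L1]=63
8. P0: load  L1  bus=[-]  L1: P0=S P1=S P2=I  mem[L1]=63
9. P1: store L1 := 29  bus=[BusRdX]  L1: P0=I P1=M P2=I  mem[L1]=63
10. P0: store L1 := 25  bus=[BusRdX,Flush]  L1: P0=M P1=I P2=I  mem[L1]=29

state = S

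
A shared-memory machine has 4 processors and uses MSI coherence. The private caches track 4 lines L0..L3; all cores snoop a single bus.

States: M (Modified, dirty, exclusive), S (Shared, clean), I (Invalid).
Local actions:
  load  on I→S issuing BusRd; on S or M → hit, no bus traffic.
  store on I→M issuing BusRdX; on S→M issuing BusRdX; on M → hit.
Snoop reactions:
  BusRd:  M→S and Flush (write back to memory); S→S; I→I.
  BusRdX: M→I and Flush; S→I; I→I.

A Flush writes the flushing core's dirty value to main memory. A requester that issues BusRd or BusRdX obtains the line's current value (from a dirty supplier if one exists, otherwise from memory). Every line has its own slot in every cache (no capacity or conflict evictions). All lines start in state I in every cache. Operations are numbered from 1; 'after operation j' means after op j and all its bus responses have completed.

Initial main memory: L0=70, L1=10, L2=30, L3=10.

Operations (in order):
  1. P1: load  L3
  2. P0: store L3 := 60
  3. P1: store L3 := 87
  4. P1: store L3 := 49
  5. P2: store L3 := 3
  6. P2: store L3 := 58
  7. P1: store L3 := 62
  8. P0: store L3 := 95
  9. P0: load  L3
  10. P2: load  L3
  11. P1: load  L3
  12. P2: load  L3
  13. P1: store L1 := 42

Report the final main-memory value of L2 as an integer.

memory[L2] = 30

[1] P1: load  L3 | P0:I, P1:S(10), P2:I, P3:I | bus: BusRd
[2] P0: store L3 := 60 | P0:M(60), P1:I, P2:I, P3:I | bus: BusRdX
[3] P1: store L3 := 87 | P0:I, P1:M(87), P2:I, P3:I | bus: BusRdX,Flush
[4] P1: store L3 := 49 | P0:I, P1:M(49), P2:I, P3:I | bus: none
[5] P2: store L3 := 3 | P0:I, P1:I, P2:M(3), P3:I | bus: BusRdX,Flush
[6] P2: store L3 := 58 | P0:I, P1:I, P2:M(58), P3:I | bus: none
[7] P1: store L3 := 62 | P0:I, P1:M(62), P2:I, P3:I | bus: BusRdX,Flush
[8] P0: store L3 := 95 | P0:M(95), P1:I, P2:I, P3:I | bus: BusRdX,Flush
[9] P0: load  L3 | P0:M(95), P1:I, P2:I, P3:I | bus: none
[10] P2: load  L3 | P0:S(95), P1:I, P2:S(95), P3:I | bus: BusRd,Flush
[11] P1: load  L3 | P0:S(95), P1:S(95), P2:S(95), P3:I | bus: BusRd
[12] P2: load  L3 | P0:S(95), P1:S(95), P2:S(95), P3:I | bus: none
[13] P1: store L1 := 42 | P0:I, P1:M(42), P2:I, P3:I | bus: BusRdX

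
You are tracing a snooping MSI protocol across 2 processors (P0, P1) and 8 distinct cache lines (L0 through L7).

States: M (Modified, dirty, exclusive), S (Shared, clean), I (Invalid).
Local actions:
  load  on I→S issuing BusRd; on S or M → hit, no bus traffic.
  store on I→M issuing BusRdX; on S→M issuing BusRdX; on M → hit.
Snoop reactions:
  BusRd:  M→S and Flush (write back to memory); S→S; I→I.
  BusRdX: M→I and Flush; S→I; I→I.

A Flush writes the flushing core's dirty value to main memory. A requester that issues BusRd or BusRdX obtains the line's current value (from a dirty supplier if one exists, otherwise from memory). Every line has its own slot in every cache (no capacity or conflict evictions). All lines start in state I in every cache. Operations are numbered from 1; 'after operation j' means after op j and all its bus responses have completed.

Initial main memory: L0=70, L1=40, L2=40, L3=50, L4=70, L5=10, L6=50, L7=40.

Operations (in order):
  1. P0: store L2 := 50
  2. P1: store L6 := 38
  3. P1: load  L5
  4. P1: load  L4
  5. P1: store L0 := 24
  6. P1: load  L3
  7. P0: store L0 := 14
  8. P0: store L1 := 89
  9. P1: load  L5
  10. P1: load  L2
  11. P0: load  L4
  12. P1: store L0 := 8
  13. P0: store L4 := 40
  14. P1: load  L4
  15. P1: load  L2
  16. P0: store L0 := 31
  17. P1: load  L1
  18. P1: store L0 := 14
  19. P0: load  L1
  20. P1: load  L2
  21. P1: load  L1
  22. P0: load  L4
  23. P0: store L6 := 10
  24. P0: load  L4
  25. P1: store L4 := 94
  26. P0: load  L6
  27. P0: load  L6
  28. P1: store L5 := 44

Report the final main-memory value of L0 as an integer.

  op1 P0: store L2 := 50 → M/I on L2; bus BusRdX; mem=40
  op2 P1: store L6 := 38 → I/M on L6; bus BusRdX; mem=50
  op3 P1: load  L5 → I/S on L5; bus BusRd; mem=10
  op4 P1: load  L4 → I/S on L4; bus BusRd; mem=70
  op5 P1: store L0 := 24 → I/M on L0; bus BusRdX; mem=70
  op6 P1: load  L3 → I/S on L3; bus BusRd; mem=50
  op7 P0: store L0 := 14 → M/I on L0; bus BusRdX Flush; mem=24
  op8 P0: store L1 := 89 → M/I on L1; bus BusRdX; mem=40
  op9 P1: load  L5 → I/S on L5; bus (none); mem=10
  op10 P1: load  L2 → S/S on L2; bus BusRd Flush; mem=50
  op11 P0: load  L4 → S/S on L4; bus BusRd; mem=70
  op12 P1: store L0 := 8 → I/M on L0; bus BusRdX Flush; mem=14
  op13 P0: store L4 := 40 → M/I on L4; bus BusRdX; mem=70
  op14 P1: load  L4 → S/S on L4; bus BusRd Flush; mem=40
  op15 P1: load  L2 → S/S on L2; bus (none); mem=50
  op16 P0: store L0 := 31 → M/I on L0; bus BusRdX Flush; mem=8
  op17 P1: load  L1 → S/S on L1; bus BusRd Flush; mem=89
  op18 P1: store L0 := 14 → I/M on L0; bus BusRdX Flush; mem=31
  op19 P0: load  L1 → S/S on L1; bus (none); mem=89
  op20 P1: load  L2 → S/S on L2; bus (none); mem=50
  op21 P1: load  L1 → S/S on L1; bus (none); mem=89
  op22 P0: load  L4 → S/S on L4; bus (none); mem=40
  op23 P0: store L6 := 10 → M/I on L6; bus BusRdX Flush; mem=38
  op24 P0: load  L4 → S/S on L4; bus (none); mem=40
  op25 P1: store L4 := 94 → I/M on L4; bus BusRdX; mem=40
  op26 P0: load  L6 → M/I on L6; bus (none); mem=38
  op27 P0: load  L6 → M/I on L6; bus (none); mem=38
  op28 P1: store L5 := 44 → I/M on L5; bus BusRdX; mem=10

memory[L0] = 31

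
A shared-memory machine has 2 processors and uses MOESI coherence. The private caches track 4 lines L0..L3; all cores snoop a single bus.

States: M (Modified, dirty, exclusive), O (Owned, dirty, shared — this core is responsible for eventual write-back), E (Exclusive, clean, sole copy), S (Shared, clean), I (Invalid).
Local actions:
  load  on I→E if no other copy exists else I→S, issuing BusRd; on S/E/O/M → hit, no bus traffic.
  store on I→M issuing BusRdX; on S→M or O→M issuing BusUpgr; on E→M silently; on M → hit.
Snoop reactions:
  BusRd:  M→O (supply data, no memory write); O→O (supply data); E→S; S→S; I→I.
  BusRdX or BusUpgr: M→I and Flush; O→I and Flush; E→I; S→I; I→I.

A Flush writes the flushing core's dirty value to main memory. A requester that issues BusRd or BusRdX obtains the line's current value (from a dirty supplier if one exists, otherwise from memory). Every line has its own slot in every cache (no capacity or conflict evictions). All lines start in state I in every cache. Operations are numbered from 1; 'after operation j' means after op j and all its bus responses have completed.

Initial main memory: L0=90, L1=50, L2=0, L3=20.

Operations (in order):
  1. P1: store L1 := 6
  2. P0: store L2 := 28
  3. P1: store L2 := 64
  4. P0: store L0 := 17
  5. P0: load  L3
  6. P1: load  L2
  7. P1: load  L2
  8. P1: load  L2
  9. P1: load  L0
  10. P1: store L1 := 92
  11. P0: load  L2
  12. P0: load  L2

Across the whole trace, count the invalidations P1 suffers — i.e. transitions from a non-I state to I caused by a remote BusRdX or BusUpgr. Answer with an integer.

[1] P1: store L1 := 6 | P0:I, P1:M(6) | bus: BusRdX
[2] P0: store L2 := 28 | P0:M(28), P1:I | bus: BusRdX
[3] P1: store L2 := 64 | P0:I, P1:M(64) | bus: BusRdX,Flush
[4] P0: store L0 := 17 | P0:M(17), P1:I | bus: BusRdX
[5] P0: load  L3 | P0:E(20), P1:I | bus: BusRd
[6] P1: load  L2 | P0:I, P1:M(64) | bus: none
[7] P1: load  L2 | P0:I, P1:M(64) | bus: none
[8] P1: load  L2 | P0:I, P1:M(64) | bus: none
[9] P1: load  L0 | P0:O(17), P1:S(17) | bus: BusRd
[10] P1: store L1 := 92 | P0:I, P1:M(92) | bus: none
[11] P0: load  L2 | P0:S(64), P1:O(64) | bus: BusRd
[12] P0: load  L2 | P0:S(64), P1:O(64) | bus: none

invalidations = 0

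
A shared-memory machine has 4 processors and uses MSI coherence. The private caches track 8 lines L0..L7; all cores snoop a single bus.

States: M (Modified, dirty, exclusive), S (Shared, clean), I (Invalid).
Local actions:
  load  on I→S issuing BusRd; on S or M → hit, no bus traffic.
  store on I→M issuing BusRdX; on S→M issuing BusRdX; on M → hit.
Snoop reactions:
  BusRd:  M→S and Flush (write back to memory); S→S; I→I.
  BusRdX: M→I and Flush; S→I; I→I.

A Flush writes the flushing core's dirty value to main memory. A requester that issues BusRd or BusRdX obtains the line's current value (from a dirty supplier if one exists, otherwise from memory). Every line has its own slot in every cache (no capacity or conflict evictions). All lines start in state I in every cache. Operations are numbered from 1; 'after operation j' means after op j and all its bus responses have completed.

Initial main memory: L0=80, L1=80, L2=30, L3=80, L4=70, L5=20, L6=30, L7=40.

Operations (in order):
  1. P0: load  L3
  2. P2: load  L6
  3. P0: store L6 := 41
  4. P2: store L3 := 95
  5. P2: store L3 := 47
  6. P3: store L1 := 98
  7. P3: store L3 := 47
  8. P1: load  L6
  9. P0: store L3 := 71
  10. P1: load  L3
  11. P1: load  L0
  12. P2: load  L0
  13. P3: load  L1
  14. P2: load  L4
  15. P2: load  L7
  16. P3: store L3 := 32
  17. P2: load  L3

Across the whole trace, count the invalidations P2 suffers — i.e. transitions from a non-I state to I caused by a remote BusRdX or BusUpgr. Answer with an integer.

invalidations = 2

[1] P0: load  L3 | P0:S(80), P1:I, P2:I, P3:I | bus: BusRd
[2] P2: load  L6 | P0:I, P1:I, P2:S(30), P3:I | bus: BusRd
[3] P0: store L6 := 41 | P0:M(41), P1:I, P2:I, P3:I | bus: BusRdX
[4] P2: store L3 := 95 | P0:I, P1:I, P2:M(95), P3:I | bus: BusRdX
[5] P2: store L3 := 47 | P0:I, P1:I, P2:M(47), P3:I | bus: none
[6] P3: store L1 := 98 | P0:I, P1:I, P2:I, P3:M(98) | bus: BusRdX
[7] P3: store L3 := 47 | P0:I, P1:I, P2:I, P3:M(47) | bus: BusRdX,Flush
[8] P1: load  L6 | P0:S(41), P1:S(41), P2:I, P3:I | bus: BusRd,Flush
[9] P0: store L3 := 71 | P0:M(71), P1:I, P2:I, P3:I | bus: BusRdX,Flush
[10] P1: load  L3 | P0:S(71), P1:S(71), P2:I, P3:I | bus: BusRd,Flush
[11] P1: load  L0 | P0:I, P1:S(80), P2:I, P3:I | bus: BusRd
[12] P2: load  L0 | P0:I, P1:S(80), P2:S(80), P3:I | bus: BusRd
[13] P3: load  L1 | P0:I, P1:I, P2:I, P3:M(98) | bus: none
[14] P2: load  L4 | P0:I, P1:I, P2:S(70), P3:I | bus: BusRd
[15] P2: load  L7 | P0:I, P1:I, P2:S(40), P3:I | bus: BusRd
[16] P3: store L3 := 32 | P0:I, P1:I, P2:I, P3:M(32) | bus: BusRdX
[17] P2: load  L3 | P0:I, P1:I, P2:S(32), P3:S(32) | bus: BusRd,Flush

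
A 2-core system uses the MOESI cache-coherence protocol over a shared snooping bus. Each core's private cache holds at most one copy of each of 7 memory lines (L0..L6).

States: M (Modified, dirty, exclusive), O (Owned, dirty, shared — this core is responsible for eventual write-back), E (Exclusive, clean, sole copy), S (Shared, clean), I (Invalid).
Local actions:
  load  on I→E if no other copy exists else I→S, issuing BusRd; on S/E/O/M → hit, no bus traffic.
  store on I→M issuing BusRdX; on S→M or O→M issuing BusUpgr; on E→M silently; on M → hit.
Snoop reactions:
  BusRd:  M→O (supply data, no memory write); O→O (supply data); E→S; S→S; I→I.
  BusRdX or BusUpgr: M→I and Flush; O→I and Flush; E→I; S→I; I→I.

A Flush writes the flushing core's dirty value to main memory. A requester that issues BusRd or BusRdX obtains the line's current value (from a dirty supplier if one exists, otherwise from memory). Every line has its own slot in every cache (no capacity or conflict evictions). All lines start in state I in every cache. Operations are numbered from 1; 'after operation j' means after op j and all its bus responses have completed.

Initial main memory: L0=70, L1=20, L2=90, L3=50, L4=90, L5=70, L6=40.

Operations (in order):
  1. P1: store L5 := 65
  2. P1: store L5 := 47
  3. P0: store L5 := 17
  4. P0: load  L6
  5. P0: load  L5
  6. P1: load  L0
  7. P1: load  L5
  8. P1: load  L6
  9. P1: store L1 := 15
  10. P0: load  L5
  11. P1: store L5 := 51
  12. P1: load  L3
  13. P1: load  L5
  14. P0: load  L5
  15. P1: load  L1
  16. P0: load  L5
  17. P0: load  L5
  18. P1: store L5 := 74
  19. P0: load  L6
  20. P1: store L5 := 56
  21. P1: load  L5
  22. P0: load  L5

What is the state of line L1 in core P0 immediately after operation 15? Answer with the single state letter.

state = I

step 1: P1: store L5 := 65  ⟶  IM  (L5)  txn=BusRdX  M[L5]=70
step 2: P1: store L5 := 47  ⟶  IM  (L5)  txn=∅  M[L5]=70
step 3: P0: store L5 := 17  ⟶  MI  (L5)  txn=BusRdX+Flush  M[L5]=47
step 4: P0: load  L6  ⟶  EI  (L6)  txn=BusRd  M[L6]=40
step 5: P0: load  L5  ⟶  MI  (L5)  txn=∅  M[L5]=47
step 6: P1: load  L0  ⟶  IE  (L0)  txn=BusRd  M[L0]=70
step 7: P1: load  L5  ⟶  OS  (L5)  txn=BusRd  M[L5]=47
step 8: P1: load  L6  ⟶  SS  (L6)  txn=BusRd  M[L6]=40
step 9: P1: store L1 := 15  ⟶  IM  (L1)  txn=BusRdX  M[L1]=20
step 10: P0: load  L5  ⟶  OS  (L5)  txn=∅  M[L5]=47
step 11: P1: store L5 := 51  ⟶  IM  (L5)  txn=BusUpgr+Flush  M[L5]=17
step 12: P1: load  L3  ⟶  IE  (L3)  txn=BusRd  M[L3]=50
step 13: P1: load  L5  ⟶  IM  (L5)  txn=∅  M[L5]=17
step 14: P0: load  L5  ⟶  SO  (L5)  txn=BusRd  M[L5]=17
step 15: P1: load  L1  ⟶  IM  (L1)  txn=∅  M[L1]=20
step 16: P0: load  L5  ⟶  SO  (L5)  txn=∅  M[L5]=17
step 17: P0: load  L5  ⟶  SO  (L5)  txn=∅  M[L5]=17
step 18: P1: store L5 := 74  ⟶  IM  (L5)  txn=BusUpgr  M[L5]=17
step 19: P0: load  L6  ⟶  SS  (L6)  txn=∅  M[L6]=40
step 20: P1: store L5 := 56  ⟶  IM  (L5)  txn=∅  M[L5]=17
step 21: P1: load  L5  ⟶  IM  (L5)  txn=∅  M[L5]=17
step 22: P0: load  L5  ⟶  SO  (L5)  txn=BusRd  M[L5]=17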